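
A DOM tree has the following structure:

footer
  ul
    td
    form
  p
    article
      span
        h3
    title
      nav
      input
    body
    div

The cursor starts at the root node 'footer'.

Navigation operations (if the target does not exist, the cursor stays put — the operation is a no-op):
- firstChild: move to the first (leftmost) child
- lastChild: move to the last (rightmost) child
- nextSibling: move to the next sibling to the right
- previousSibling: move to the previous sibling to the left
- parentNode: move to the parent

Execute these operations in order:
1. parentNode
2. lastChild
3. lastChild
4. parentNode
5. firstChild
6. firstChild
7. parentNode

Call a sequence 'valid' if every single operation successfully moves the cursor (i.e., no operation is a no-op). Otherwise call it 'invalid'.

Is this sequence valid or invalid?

Answer: invalid

Derivation:
After 1 (parentNode): footer (no-op, stayed)
After 2 (lastChild): p
After 3 (lastChild): div
After 4 (parentNode): p
After 5 (firstChild): article
After 6 (firstChild): span
After 7 (parentNode): article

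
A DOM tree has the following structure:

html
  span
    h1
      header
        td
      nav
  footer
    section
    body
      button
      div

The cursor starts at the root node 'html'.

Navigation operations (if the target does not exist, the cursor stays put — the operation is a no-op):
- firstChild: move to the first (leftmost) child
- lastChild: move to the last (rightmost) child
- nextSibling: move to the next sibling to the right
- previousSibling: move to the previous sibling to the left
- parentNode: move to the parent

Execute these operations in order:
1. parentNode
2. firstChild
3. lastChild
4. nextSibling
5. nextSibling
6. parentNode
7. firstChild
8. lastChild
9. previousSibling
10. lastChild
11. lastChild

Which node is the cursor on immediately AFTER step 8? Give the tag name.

After 1 (parentNode): html (no-op, stayed)
After 2 (firstChild): span
After 3 (lastChild): h1
After 4 (nextSibling): h1 (no-op, stayed)
After 5 (nextSibling): h1 (no-op, stayed)
After 6 (parentNode): span
After 7 (firstChild): h1
After 8 (lastChild): nav

Answer: nav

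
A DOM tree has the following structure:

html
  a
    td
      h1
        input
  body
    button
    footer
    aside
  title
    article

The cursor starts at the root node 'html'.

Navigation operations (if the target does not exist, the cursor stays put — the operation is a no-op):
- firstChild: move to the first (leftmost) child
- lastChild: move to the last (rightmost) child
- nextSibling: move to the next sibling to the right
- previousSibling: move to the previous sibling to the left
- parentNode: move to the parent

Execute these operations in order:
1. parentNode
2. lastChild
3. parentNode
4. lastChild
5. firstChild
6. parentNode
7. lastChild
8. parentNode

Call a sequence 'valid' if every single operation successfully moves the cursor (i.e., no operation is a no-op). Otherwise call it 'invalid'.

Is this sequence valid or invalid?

Answer: invalid

Derivation:
After 1 (parentNode): html (no-op, stayed)
After 2 (lastChild): title
After 3 (parentNode): html
After 4 (lastChild): title
After 5 (firstChild): article
After 6 (parentNode): title
After 7 (lastChild): article
After 8 (parentNode): title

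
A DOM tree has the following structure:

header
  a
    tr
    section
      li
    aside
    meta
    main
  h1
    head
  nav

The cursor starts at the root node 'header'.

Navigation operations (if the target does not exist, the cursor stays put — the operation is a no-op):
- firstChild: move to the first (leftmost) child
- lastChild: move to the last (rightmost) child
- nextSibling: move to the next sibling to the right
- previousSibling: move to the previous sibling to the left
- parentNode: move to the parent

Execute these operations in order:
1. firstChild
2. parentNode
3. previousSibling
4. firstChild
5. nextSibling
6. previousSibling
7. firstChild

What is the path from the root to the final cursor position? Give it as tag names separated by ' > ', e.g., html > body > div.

After 1 (firstChild): a
After 2 (parentNode): header
After 3 (previousSibling): header (no-op, stayed)
After 4 (firstChild): a
After 5 (nextSibling): h1
After 6 (previousSibling): a
After 7 (firstChild): tr

Answer: header > a > tr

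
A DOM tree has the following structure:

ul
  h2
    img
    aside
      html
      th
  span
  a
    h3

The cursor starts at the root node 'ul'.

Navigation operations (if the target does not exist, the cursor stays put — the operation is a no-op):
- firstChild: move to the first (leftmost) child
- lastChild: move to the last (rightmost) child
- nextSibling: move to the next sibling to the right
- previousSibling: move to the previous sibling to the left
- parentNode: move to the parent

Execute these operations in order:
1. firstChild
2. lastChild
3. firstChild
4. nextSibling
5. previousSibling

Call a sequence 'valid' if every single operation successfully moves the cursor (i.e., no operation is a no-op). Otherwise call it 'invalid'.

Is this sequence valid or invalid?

After 1 (firstChild): h2
After 2 (lastChild): aside
After 3 (firstChild): html
After 4 (nextSibling): th
After 5 (previousSibling): html

Answer: valid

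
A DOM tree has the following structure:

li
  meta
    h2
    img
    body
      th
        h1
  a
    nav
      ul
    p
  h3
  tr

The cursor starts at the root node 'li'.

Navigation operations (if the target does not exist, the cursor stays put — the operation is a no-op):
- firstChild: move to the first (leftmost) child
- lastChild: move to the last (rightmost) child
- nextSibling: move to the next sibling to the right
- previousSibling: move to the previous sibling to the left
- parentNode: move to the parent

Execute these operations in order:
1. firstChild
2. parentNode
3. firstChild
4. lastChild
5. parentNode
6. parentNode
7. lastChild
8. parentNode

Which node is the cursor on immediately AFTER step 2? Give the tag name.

After 1 (firstChild): meta
After 2 (parentNode): li

Answer: li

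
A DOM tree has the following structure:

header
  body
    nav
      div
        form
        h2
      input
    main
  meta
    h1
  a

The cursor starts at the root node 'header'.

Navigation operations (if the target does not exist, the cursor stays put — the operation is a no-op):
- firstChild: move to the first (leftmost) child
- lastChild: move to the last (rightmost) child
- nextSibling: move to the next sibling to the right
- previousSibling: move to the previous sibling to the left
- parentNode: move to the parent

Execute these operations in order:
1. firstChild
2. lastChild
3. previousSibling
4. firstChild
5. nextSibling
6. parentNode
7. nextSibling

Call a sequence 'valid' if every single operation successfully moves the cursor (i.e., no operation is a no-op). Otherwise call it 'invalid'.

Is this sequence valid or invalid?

After 1 (firstChild): body
After 2 (lastChild): main
After 3 (previousSibling): nav
After 4 (firstChild): div
After 5 (nextSibling): input
After 6 (parentNode): nav
After 7 (nextSibling): main

Answer: valid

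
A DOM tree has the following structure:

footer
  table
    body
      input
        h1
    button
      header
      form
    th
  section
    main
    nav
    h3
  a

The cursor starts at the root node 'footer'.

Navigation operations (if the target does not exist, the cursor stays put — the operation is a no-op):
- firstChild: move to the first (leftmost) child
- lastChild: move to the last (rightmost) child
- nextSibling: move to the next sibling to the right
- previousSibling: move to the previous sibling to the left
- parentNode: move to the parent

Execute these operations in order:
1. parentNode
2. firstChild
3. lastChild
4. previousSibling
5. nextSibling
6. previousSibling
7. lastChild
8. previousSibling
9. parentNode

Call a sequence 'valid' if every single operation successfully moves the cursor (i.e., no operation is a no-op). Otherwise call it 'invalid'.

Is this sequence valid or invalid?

After 1 (parentNode): footer (no-op, stayed)
After 2 (firstChild): table
After 3 (lastChild): th
After 4 (previousSibling): button
After 5 (nextSibling): th
After 6 (previousSibling): button
After 7 (lastChild): form
After 8 (previousSibling): header
After 9 (parentNode): button

Answer: invalid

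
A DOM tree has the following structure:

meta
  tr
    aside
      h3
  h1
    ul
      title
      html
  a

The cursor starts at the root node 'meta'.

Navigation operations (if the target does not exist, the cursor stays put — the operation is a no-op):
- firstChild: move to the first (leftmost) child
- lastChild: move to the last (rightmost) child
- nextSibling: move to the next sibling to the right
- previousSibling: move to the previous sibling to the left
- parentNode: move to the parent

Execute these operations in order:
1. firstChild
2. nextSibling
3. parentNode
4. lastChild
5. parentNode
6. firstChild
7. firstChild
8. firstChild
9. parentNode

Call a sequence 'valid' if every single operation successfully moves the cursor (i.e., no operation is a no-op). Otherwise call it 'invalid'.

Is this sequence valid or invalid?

Answer: valid

Derivation:
After 1 (firstChild): tr
After 2 (nextSibling): h1
After 3 (parentNode): meta
After 4 (lastChild): a
After 5 (parentNode): meta
After 6 (firstChild): tr
After 7 (firstChild): aside
After 8 (firstChild): h3
After 9 (parentNode): aside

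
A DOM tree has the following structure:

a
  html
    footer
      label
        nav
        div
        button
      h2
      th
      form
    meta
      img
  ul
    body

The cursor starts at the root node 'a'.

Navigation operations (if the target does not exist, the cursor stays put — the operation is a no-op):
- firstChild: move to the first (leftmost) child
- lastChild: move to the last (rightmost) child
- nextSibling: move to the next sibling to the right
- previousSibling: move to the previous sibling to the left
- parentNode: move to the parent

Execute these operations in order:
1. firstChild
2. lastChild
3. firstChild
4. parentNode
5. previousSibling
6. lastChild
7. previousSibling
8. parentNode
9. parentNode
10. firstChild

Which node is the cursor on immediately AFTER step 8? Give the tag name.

Answer: footer

Derivation:
After 1 (firstChild): html
After 2 (lastChild): meta
After 3 (firstChild): img
After 4 (parentNode): meta
After 5 (previousSibling): footer
After 6 (lastChild): form
After 7 (previousSibling): th
After 8 (parentNode): footer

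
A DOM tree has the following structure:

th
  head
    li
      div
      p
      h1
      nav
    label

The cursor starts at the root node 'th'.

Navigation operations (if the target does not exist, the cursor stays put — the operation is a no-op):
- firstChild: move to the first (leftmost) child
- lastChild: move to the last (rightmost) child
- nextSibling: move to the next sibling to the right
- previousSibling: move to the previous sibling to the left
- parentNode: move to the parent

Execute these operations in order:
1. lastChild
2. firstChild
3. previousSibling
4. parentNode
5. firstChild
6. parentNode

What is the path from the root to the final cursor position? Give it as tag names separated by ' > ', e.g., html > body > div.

Answer: th > head

Derivation:
After 1 (lastChild): head
After 2 (firstChild): li
After 3 (previousSibling): li (no-op, stayed)
After 4 (parentNode): head
After 5 (firstChild): li
After 6 (parentNode): head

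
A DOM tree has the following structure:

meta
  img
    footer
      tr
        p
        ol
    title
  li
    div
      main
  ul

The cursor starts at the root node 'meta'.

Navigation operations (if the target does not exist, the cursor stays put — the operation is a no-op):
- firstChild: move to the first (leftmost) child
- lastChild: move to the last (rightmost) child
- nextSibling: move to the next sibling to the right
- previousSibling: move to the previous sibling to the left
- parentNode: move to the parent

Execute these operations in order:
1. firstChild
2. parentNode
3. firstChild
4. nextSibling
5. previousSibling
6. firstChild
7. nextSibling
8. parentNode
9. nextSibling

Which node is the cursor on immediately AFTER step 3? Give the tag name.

Answer: img

Derivation:
After 1 (firstChild): img
After 2 (parentNode): meta
After 3 (firstChild): img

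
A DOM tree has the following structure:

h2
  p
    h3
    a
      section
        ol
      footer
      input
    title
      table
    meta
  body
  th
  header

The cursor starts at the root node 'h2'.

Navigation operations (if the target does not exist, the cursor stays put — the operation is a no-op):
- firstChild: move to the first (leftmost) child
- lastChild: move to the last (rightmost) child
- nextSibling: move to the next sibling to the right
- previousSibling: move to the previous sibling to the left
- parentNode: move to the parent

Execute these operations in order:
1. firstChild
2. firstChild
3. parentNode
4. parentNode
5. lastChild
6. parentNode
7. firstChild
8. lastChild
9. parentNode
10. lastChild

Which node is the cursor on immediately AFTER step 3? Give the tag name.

Answer: p

Derivation:
After 1 (firstChild): p
After 2 (firstChild): h3
After 3 (parentNode): p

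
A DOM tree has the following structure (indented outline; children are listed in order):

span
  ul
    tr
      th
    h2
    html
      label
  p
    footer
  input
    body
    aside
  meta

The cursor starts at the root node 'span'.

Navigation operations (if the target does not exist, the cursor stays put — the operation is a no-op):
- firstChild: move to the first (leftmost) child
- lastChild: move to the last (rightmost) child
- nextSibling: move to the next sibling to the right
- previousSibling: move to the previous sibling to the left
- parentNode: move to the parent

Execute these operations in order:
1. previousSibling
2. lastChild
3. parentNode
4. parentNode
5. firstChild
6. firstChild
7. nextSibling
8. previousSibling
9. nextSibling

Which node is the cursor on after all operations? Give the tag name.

Answer: h2

Derivation:
After 1 (previousSibling): span (no-op, stayed)
After 2 (lastChild): meta
After 3 (parentNode): span
After 4 (parentNode): span (no-op, stayed)
After 5 (firstChild): ul
After 6 (firstChild): tr
After 7 (nextSibling): h2
After 8 (previousSibling): tr
After 9 (nextSibling): h2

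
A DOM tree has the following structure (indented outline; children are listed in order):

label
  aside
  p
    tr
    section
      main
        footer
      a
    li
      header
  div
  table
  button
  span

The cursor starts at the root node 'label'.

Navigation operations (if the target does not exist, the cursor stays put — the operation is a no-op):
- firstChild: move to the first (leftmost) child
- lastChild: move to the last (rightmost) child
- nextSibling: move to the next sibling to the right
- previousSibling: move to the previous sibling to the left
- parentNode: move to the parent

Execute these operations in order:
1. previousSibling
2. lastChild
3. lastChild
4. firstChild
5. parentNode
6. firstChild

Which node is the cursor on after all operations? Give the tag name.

After 1 (previousSibling): label (no-op, stayed)
After 2 (lastChild): span
After 3 (lastChild): span (no-op, stayed)
After 4 (firstChild): span (no-op, stayed)
After 5 (parentNode): label
After 6 (firstChild): aside

Answer: aside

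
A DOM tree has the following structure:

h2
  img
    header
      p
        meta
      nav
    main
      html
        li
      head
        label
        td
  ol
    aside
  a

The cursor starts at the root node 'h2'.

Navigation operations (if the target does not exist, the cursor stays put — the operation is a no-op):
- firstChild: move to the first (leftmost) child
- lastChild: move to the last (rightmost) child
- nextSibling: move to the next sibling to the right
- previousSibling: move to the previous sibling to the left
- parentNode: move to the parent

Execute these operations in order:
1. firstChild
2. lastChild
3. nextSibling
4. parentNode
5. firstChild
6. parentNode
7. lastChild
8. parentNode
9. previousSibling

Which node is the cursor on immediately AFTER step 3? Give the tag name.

Answer: main

Derivation:
After 1 (firstChild): img
After 2 (lastChild): main
After 3 (nextSibling): main (no-op, stayed)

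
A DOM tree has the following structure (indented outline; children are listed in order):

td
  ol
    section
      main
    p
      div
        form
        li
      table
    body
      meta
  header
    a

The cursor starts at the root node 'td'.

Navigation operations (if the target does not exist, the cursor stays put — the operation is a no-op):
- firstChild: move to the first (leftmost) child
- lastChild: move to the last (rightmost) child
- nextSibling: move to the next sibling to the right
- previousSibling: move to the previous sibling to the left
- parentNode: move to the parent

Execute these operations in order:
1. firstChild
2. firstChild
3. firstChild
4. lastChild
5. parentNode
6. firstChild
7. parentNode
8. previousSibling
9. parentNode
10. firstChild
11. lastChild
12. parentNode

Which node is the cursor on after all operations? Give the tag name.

After 1 (firstChild): ol
After 2 (firstChild): section
After 3 (firstChild): main
After 4 (lastChild): main (no-op, stayed)
After 5 (parentNode): section
After 6 (firstChild): main
After 7 (parentNode): section
After 8 (previousSibling): section (no-op, stayed)
After 9 (parentNode): ol
After 10 (firstChild): section
After 11 (lastChild): main
After 12 (parentNode): section

Answer: section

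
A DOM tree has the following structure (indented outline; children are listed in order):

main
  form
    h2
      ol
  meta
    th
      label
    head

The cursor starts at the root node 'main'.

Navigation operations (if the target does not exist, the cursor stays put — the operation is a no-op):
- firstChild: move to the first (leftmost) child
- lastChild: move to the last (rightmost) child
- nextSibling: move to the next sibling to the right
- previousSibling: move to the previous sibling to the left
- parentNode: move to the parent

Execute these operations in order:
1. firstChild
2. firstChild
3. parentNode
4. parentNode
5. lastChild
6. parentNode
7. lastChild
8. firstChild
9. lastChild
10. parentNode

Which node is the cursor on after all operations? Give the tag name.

After 1 (firstChild): form
After 2 (firstChild): h2
After 3 (parentNode): form
After 4 (parentNode): main
After 5 (lastChild): meta
After 6 (parentNode): main
After 7 (lastChild): meta
After 8 (firstChild): th
After 9 (lastChild): label
After 10 (parentNode): th

Answer: th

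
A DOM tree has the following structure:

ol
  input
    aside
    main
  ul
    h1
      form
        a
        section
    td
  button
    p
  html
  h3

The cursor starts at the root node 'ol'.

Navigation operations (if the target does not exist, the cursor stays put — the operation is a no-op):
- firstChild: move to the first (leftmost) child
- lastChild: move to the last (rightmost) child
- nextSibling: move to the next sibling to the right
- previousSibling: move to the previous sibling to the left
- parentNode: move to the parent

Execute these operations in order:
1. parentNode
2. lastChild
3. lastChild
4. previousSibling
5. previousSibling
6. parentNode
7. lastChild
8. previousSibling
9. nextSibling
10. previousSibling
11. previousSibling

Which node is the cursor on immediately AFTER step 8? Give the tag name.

Answer: html

Derivation:
After 1 (parentNode): ol (no-op, stayed)
After 2 (lastChild): h3
After 3 (lastChild): h3 (no-op, stayed)
After 4 (previousSibling): html
After 5 (previousSibling): button
After 6 (parentNode): ol
After 7 (lastChild): h3
After 8 (previousSibling): html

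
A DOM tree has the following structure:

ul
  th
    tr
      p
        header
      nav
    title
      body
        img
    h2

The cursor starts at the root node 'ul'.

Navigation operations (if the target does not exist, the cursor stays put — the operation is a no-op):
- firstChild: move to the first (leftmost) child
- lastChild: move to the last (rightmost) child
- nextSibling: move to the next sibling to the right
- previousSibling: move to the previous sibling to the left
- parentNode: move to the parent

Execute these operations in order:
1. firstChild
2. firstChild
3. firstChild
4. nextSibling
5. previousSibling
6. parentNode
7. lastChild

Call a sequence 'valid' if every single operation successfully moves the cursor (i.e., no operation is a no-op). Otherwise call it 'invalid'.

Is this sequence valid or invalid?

Answer: valid

Derivation:
After 1 (firstChild): th
After 2 (firstChild): tr
After 3 (firstChild): p
After 4 (nextSibling): nav
After 5 (previousSibling): p
After 6 (parentNode): tr
After 7 (lastChild): nav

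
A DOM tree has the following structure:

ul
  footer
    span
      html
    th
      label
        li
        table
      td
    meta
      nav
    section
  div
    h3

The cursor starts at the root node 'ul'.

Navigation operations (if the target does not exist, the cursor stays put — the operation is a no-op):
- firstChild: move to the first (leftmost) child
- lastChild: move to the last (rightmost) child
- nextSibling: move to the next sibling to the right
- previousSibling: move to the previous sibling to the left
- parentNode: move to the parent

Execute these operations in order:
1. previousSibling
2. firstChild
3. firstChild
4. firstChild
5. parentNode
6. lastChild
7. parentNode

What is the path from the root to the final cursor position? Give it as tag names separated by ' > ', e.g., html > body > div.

After 1 (previousSibling): ul (no-op, stayed)
After 2 (firstChild): footer
After 3 (firstChild): span
After 4 (firstChild): html
After 5 (parentNode): span
After 6 (lastChild): html
After 7 (parentNode): span

Answer: ul > footer > span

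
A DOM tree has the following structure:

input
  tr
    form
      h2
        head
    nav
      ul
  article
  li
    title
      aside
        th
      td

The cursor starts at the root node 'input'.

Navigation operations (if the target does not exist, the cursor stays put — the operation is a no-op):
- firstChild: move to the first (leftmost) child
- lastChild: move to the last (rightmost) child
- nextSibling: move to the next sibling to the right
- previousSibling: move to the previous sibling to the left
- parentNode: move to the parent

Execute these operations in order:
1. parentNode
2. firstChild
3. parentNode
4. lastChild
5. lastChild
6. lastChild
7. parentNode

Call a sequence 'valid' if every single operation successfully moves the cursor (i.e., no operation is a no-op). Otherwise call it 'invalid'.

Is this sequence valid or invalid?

After 1 (parentNode): input (no-op, stayed)
After 2 (firstChild): tr
After 3 (parentNode): input
After 4 (lastChild): li
After 5 (lastChild): title
After 6 (lastChild): td
After 7 (parentNode): title

Answer: invalid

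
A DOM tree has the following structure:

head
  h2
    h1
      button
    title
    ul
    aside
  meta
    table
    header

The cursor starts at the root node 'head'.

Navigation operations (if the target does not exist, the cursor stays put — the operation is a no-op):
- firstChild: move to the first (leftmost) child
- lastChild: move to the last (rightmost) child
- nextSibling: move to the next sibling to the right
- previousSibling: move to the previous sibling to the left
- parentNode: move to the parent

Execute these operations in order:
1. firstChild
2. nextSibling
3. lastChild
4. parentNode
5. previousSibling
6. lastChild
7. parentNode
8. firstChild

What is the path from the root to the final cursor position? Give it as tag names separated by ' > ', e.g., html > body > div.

Answer: head > h2 > h1

Derivation:
After 1 (firstChild): h2
After 2 (nextSibling): meta
After 3 (lastChild): header
After 4 (parentNode): meta
After 5 (previousSibling): h2
After 6 (lastChild): aside
After 7 (parentNode): h2
After 8 (firstChild): h1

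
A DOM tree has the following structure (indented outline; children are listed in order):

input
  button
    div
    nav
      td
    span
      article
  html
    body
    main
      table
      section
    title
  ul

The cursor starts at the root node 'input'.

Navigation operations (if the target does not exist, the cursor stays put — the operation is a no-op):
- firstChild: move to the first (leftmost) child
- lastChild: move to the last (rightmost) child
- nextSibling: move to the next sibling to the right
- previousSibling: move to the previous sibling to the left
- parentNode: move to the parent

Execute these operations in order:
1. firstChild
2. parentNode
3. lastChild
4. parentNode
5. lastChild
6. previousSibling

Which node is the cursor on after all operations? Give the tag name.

After 1 (firstChild): button
After 2 (parentNode): input
After 3 (lastChild): ul
After 4 (parentNode): input
After 5 (lastChild): ul
After 6 (previousSibling): html

Answer: html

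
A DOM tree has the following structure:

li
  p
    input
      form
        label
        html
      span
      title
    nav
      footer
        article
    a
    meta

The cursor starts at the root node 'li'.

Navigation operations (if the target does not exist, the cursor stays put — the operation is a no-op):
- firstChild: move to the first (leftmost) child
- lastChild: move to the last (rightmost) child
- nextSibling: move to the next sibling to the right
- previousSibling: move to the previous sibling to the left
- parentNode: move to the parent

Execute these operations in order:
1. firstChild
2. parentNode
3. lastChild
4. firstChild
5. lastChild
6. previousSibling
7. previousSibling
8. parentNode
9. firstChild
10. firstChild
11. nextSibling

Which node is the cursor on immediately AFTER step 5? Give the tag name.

After 1 (firstChild): p
After 2 (parentNode): li
After 3 (lastChild): p
After 4 (firstChild): input
After 5 (lastChild): title

Answer: title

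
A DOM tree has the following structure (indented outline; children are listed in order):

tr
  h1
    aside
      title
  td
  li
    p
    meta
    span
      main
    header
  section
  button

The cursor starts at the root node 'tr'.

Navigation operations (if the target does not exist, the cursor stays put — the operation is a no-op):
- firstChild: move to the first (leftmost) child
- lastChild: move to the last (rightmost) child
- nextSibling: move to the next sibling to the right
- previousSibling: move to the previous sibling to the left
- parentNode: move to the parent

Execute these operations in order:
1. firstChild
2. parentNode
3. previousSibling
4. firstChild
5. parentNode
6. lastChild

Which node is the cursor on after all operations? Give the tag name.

After 1 (firstChild): h1
After 2 (parentNode): tr
After 3 (previousSibling): tr (no-op, stayed)
After 4 (firstChild): h1
After 5 (parentNode): tr
After 6 (lastChild): button

Answer: button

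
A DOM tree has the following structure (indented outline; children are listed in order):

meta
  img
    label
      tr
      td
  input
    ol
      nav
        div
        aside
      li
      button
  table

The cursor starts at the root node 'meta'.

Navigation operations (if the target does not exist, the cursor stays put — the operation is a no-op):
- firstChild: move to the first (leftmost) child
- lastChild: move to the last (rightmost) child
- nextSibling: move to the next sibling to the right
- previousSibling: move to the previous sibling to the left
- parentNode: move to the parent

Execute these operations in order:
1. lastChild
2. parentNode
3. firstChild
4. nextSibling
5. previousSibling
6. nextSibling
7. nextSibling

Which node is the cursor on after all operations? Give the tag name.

Answer: table

Derivation:
After 1 (lastChild): table
After 2 (parentNode): meta
After 3 (firstChild): img
After 4 (nextSibling): input
After 5 (previousSibling): img
After 6 (nextSibling): input
After 7 (nextSibling): table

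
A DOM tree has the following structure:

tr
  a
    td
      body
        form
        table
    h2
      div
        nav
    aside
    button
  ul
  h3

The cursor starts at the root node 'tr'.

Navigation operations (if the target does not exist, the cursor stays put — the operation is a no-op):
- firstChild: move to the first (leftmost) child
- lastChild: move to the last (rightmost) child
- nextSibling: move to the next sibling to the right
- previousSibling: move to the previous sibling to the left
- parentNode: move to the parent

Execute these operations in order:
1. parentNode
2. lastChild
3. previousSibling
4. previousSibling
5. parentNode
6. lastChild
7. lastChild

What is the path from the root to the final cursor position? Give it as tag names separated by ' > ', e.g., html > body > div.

After 1 (parentNode): tr (no-op, stayed)
After 2 (lastChild): h3
After 3 (previousSibling): ul
After 4 (previousSibling): a
After 5 (parentNode): tr
After 6 (lastChild): h3
After 7 (lastChild): h3 (no-op, stayed)

Answer: tr > h3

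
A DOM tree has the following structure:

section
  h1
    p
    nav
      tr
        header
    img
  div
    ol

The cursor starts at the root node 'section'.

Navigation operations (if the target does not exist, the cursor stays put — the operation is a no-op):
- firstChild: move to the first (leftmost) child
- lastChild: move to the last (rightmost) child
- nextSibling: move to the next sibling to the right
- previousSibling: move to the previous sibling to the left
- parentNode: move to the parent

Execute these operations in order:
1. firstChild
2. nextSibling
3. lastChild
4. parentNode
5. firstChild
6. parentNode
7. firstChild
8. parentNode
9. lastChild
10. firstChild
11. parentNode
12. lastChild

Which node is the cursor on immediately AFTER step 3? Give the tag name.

Answer: ol

Derivation:
After 1 (firstChild): h1
After 2 (nextSibling): div
After 3 (lastChild): ol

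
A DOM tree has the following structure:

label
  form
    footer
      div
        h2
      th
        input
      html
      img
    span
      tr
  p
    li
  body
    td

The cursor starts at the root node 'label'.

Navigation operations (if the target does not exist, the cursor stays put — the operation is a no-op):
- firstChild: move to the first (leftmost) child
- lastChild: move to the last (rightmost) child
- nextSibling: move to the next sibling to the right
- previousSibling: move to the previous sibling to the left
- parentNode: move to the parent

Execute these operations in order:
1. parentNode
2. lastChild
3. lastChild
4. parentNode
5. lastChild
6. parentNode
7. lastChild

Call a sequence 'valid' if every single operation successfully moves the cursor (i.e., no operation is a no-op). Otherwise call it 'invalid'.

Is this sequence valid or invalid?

Answer: invalid

Derivation:
After 1 (parentNode): label (no-op, stayed)
After 2 (lastChild): body
After 3 (lastChild): td
After 4 (parentNode): body
After 5 (lastChild): td
After 6 (parentNode): body
After 7 (lastChild): td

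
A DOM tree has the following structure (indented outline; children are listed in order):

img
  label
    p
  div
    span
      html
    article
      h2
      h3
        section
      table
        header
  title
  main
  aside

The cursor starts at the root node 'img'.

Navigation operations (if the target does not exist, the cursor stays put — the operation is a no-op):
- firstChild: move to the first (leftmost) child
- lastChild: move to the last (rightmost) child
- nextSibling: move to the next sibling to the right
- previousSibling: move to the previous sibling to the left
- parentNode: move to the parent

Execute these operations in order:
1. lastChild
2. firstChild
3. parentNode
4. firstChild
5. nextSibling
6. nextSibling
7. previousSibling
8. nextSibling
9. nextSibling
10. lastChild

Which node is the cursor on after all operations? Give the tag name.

Answer: main

Derivation:
After 1 (lastChild): aside
After 2 (firstChild): aside (no-op, stayed)
After 3 (parentNode): img
After 4 (firstChild): label
After 5 (nextSibling): div
After 6 (nextSibling): title
After 7 (previousSibling): div
After 8 (nextSibling): title
After 9 (nextSibling): main
After 10 (lastChild): main (no-op, stayed)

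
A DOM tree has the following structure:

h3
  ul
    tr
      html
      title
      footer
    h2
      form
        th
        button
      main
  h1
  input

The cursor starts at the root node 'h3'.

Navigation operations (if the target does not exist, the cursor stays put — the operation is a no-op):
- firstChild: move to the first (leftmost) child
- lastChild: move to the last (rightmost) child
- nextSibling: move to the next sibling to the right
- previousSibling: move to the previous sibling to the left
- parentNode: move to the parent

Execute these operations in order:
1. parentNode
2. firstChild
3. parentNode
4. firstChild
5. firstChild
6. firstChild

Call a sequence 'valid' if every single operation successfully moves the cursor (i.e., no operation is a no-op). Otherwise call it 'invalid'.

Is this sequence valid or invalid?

After 1 (parentNode): h3 (no-op, stayed)
After 2 (firstChild): ul
After 3 (parentNode): h3
After 4 (firstChild): ul
After 5 (firstChild): tr
After 6 (firstChild): html

Answer: invalid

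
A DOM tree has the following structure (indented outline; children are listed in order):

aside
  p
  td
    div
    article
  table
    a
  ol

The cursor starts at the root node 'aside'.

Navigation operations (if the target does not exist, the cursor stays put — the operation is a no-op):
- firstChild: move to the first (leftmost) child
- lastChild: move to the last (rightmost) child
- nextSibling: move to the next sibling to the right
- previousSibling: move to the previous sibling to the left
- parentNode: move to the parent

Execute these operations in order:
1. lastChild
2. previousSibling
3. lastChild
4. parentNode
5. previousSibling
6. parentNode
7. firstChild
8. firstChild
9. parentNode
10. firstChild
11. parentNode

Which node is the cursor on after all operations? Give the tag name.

After 1 (lastChild): ol
After 2 (previousSibling): table
After 3 (lastChild): a
After 4 (parentNode): table
After 5 (previousSibling): td
After 6 (parentNode): aside
After 7 (firstChild): p
After 8 (firstChild): p (no-op, stayed)
After 9 (parentNode): aside
After 10 (firstChild): p
After 11 (parentNode): aside

Answer: aside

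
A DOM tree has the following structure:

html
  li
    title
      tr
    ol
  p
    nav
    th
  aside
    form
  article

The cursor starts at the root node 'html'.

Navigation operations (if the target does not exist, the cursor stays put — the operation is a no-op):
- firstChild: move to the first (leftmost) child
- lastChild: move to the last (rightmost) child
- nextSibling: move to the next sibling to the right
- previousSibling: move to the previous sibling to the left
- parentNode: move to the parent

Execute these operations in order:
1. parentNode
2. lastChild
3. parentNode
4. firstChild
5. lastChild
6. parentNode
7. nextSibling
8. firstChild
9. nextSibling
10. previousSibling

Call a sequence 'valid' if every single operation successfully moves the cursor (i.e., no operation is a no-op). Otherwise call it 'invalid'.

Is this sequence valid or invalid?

After 1 (parentNode): html (no-op, stayed)
After 2 (lastChild): article
After 3 (parentNode): html
After 4 (firstChild): li
After 5 (lastChild): ol
After 6 (parentNode): li
After 7 (nextSibling): p
After 8 (firstChild): nav
After 9 (nextSibling): th
After 10 (previousSibling): nav

Answer: invalid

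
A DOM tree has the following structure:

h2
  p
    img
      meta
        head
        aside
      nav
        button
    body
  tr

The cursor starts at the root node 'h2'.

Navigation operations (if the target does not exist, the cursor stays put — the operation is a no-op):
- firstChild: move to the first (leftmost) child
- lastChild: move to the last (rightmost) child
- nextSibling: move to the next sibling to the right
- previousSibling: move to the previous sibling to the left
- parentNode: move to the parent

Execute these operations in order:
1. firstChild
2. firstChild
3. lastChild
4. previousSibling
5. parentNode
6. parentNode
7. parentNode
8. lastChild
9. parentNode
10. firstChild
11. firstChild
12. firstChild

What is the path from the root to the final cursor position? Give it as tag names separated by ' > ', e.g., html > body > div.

After 1 (firstChild): p
After 2 (firstChild): img
After 3 (lastChild): nav
After 4 (previousSibling): meta
After 5 (parentNode): img
After 6 (parentNode): p
After 7 (parentNode): h2
After 8 (lastChild): tr
After 9 (parentNode): h2
After 10 (firstChild): p
After 11 (firstChild): img
After 12 (firstChild): meta

Answer: h2 > p > img > meta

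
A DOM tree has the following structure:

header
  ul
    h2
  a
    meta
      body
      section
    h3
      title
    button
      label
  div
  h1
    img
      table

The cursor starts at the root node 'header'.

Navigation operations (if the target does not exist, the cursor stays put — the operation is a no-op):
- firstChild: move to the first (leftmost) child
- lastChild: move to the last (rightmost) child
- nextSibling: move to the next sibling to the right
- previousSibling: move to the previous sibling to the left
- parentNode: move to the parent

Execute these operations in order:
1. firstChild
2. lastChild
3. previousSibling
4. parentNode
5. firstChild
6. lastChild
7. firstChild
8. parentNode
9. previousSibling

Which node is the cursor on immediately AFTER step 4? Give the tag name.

After 1 (firstChild): ul
After 2 (lastChild): h2
After 3 (previousSibling): h2 (no-op, stayed)
After 4 (parentNode): ul

Answer: ul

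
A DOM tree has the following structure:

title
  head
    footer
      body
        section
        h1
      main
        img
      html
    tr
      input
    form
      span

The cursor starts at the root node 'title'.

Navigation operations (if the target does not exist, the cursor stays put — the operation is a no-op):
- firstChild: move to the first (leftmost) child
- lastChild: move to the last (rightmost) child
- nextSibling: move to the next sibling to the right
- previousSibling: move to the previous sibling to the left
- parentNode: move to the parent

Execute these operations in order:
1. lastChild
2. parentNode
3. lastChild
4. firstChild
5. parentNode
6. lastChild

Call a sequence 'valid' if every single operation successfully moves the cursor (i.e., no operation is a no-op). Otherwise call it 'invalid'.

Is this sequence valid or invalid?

After 1 (lastChild): head
After 2 (parentNode): title
After 3 (lastChild): head
After 4 (firstChild): footer
After 5 (parentNode): head
After 6 (lastChild): form

Answer: valid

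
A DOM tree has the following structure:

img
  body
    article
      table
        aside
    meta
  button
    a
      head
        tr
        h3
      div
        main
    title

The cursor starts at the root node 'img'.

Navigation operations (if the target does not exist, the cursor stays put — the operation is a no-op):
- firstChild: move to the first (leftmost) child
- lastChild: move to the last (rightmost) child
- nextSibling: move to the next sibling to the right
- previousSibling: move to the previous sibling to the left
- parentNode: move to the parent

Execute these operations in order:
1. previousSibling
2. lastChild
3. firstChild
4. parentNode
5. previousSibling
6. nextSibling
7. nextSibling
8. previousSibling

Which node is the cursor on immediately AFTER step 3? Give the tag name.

Answer: a

Derivation:
After 1 (previousSibling): img (no-op, stayed)
After 2 (lastChild): button
After 3 (firstChild): a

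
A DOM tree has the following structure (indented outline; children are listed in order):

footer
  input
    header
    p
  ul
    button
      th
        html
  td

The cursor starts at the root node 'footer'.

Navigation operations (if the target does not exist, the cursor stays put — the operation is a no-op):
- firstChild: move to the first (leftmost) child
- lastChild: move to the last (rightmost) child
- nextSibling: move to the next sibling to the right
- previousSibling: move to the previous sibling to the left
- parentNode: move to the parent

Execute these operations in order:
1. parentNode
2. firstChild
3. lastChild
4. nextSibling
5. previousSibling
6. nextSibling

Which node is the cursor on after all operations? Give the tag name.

After 1 (parentNode): footer (no-op, stayed)
After 2 (firstChild): input
After 3 (lastChild): p
After 4 (nextSibling): p (no-op, stayed)
After 5 (previousSibling): header
After 6 (nextSibling): p

Answer: p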